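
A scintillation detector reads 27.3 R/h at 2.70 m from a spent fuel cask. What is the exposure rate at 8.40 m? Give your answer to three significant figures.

2.82 R/h

Using I₁d₁² = I₂d₂², the rate at 8.40 m is
(2.70/8.40)² = 0.1033, so 27.3 × 0.1033 = 2.820 R/h.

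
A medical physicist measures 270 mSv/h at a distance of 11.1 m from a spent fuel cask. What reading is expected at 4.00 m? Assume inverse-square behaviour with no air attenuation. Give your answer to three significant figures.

2080 mSv/h

Intensity scales as (d₁/d₂)², so the rate at 4.00 m is
(11.1/4.00)² = 7.701, so 270 × 7.701 = 2079 mSv/h.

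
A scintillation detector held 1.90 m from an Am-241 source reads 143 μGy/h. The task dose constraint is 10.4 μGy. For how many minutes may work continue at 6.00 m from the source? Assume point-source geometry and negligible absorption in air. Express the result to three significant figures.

By the inverse-square law, rate at 6.00 m:
143 × (1.90/6.00)² = 143 × 0.1003 = 14.34 μGy/h.
Stay time = 10.4 μGy ÷ 14.34 μGy/h = 0.7252 h = 43.51 min.

43.5 min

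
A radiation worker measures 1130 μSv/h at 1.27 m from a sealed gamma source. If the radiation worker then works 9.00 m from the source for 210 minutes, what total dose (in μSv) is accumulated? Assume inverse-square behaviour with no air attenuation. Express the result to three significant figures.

Since intensity falls as 1/r², rate at 9.00 m:
(1.27/9.00)² = 0.01991, so 1130 × 0.01991 = 22.50 μSv/h.
Dose = rate × time = 22.50 μSv/h × 3.500 h = 78.75 μSv.

78.8 μSv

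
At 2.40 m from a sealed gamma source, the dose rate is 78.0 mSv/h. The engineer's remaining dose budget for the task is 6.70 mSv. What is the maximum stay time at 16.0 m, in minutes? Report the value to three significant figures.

229 min

Applying the 1/r² law, rate at 16.0 m:
(2.40/16.0)² = 0.02250, so 78.0 × 0.02250 = 1.755 mSv/h.
Stay time = 6.70 mSv ÷ 1.755 mSv/h = 3.818 h = 229.1 min.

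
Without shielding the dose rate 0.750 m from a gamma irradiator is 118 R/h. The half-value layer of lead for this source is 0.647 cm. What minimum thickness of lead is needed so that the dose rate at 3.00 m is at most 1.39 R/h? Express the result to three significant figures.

At 3.00 m, distance alone gives (0.750/3.00)² = 0.06250, so 118 × 0.06250 = 7.375 R/h.
Further attenuation needed: 7.375/1.39 = 5.306.
n = log₂(5.306) = 2.408 half-value layers.
Thickness = 2.408 × 0.647 cm = 1.558 cm.

1.56 cm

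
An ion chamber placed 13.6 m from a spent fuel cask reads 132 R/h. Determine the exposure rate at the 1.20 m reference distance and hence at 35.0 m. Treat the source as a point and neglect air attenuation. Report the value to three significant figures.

Since intensity falls as 1/r²,
At 1.20 m: 132 × (13.6/1.20)² = 132 × 128.4 = 16950 R/h
At 35.0 m: (1.20/35.0)² = 0.001176, so 16950 × 0.001176 = 19.93 R/h.

17000 R/h; 19.9 R/h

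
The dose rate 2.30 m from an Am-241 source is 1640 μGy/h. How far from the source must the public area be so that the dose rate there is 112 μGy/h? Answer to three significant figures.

8.80 m

Applying the 1/r² law, d₂ = d₁·√(I₁/I₂).
I₁/I₂ = 1640/112 = 14.64, so d₂ = 2.30 × √14.64 = 8.800 m.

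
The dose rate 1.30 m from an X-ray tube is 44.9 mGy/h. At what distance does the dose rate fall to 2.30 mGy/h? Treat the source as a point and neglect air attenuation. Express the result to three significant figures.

5.74 m

Intensity scales as (d₁/d₂)², so d₂ = d₁·√(I₁/I₂).
I₁/I₂ = 44.9/2.30 = 19.52, so d₂ = 1.30 × √19.52 = 5.744 m.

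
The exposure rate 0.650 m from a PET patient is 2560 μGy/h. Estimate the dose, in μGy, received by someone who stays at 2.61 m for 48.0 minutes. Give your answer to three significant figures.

127 μGy

Since intensity falls as 1/r², rate at 2.61 m:
(0.650/2.61)² = 0.06202, so 2560 × 0.06202 = 158.8 μGy/h.
Dose = rate × time = 158.8 μGy/h × 0.8000 h = 127.0 μGy.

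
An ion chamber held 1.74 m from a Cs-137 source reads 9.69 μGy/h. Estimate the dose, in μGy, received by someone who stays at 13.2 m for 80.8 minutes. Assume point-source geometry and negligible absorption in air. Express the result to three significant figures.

0.227 μGy

Using I₁d₁² = I₂d₂², rate at 13.2 m:
9.69 × (1.74/13.2)² = 9.69 × 0.01738 = 0.1684 μGy/h.
Dose = rate × time = 0.1684 μGy/h × 1.347 h = 0.2268 μGy.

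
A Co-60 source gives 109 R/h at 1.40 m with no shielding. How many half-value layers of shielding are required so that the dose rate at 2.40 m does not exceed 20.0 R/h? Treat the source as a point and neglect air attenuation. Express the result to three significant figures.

At 2.40 m, distance alone gives (1.40/2.40)² = 0.3403, so 109 × 0.3403 = 37.09 R/h.
Further attenuation needed: 37.09/20.0 = 1.855.
n = log₂(1.855) = 0.8914 half-value layers.

0.891 half-value layers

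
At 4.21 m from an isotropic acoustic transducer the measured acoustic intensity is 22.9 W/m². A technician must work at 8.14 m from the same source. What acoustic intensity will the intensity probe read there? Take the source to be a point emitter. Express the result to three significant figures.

By the inverse-square law, scaling from 4.21 m to 8.14 m:
(4.21/8.14)² = 0.2675, so 22.9 × 0.2675 = 6.126 W/m².

6.13 W/m²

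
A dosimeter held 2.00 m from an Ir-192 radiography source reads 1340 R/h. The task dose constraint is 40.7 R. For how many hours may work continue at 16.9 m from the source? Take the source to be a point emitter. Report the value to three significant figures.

2.17 h

Since intensity falls as 1/r², rate at 16.9 m:
(2.00/16.9)² = 0.01401, so 1340 × 0.01401 = 18.77 R/h.
Stay time = 40.7 R ÷ 18.77 R/h = 2.168 h.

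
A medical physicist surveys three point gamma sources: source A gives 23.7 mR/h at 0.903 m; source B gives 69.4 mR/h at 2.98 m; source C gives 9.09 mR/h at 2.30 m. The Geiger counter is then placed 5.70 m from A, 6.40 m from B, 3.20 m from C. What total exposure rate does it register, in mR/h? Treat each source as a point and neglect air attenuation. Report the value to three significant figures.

20.3 mR/h

Each source contributes Iᵢ·(dᵢ/rᵢ)²; contributions add.
A: 23.7 × (0.903/5.70)² = 0.5948 mR/h
B: 69.4 × (2.98/6.40)² = 15.05 mR/h
C: 9.09 × (2.30/3.20)² = 4.696 mR/h
Total = 0.5948 + 15.05 + 4.696 = 20.34 mR/h.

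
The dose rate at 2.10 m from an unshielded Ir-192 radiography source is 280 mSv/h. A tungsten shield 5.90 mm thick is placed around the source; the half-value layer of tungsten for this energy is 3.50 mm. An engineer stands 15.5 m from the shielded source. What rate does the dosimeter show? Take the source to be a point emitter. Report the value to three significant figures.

1.60 mSv/h

Distance alone: 280 × (2.10/15.5)² = 280 × 0.01836 = 5.141 mSv/h.
Shield: 5.90/3.50 = 1.686 half-value layers → attenuation 2^(−1.686) = 0.3108.
Combined: 5.141 × 0.3108 = 1.598 mSv/h.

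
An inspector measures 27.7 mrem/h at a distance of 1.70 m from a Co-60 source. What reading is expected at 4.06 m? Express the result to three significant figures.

Intensity scales as (d₁/d₂)², so the rate at 4.06 m is
(1.70/4.06)² = 0.1753, so 27.7 × 0.1753 = 4.856 mrem/h.

4.86 mrem/h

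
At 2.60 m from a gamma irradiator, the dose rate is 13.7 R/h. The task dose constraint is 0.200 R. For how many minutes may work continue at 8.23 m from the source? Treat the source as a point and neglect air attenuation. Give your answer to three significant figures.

Applying the 1/r² law, rate at 8.23 m:
(2.60/8.23)² = 0.09980, so 13.7 × 0.09980 = 1.367 R/h.
Stay time = 0.200 R ÷ 1.367 R/h = 0.1463 h = 8.778 min.

8.78 min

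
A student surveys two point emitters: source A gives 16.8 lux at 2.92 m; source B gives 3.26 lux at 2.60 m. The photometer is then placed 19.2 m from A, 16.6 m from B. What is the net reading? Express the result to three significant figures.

By superposition, sum each source's inverse-square contribution:
A: 16.8 × (2.92/19.2)² = 0.3886 lux
B: 3.26 × (2.60/16.6)² = 0.07997 lux
Total = 0.3886 + 0.07997 = 0.4686 lux.

0.469 lux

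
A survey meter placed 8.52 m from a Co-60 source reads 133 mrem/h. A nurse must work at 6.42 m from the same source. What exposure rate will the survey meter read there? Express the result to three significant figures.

234 mrem/h

Using I₁d₁² = I₂d₂², scaling from 8.52 m to 6.42 m:
133 × (8.52/6.42)² = 133 × 1.761 = 234.2 mrem/h.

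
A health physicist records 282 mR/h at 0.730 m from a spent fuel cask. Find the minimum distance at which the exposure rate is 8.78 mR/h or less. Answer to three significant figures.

Using I₁d₁² = I₂d₂², d₂ = d₁·√(I₁/I₂).
I₁/I₂ = 282/8.78 = 32.12, so d₂ = 0.730 × √32.12 = 4.137 m.

4.14 m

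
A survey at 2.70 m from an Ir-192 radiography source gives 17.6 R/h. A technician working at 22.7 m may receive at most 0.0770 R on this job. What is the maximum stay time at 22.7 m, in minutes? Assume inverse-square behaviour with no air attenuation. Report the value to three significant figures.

Using I₁d₁² = I₂d₂², rate at 22.7 m:
17.6 × (2.70/22.7)² = 17.6 × 0.01415 = 0.2490 R/h.
Stay time = 0.0770 R ÷ 0.2490 R/h = 0.3092 h = 18.55 min.

18.6 min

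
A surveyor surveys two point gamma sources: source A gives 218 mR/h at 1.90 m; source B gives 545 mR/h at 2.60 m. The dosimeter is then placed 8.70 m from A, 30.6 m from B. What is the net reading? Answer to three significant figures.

By superposition, sum each source's inverse-square contribution:
A: 218 × (1.90/8.70)² = 10.40 mR/h
B: 545 × (2.60/30.6)² = 3.935 mR/h
Total = 10.40 + 3.935 = 14.34 mR/h.

14.3 mR/h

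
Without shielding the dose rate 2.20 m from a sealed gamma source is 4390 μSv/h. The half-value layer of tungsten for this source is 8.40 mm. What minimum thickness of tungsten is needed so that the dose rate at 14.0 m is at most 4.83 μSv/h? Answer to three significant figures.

37.7 mm

At 14.0 m, distance alone gives (2.20/14.0)² = 0.02469, so 4390 × 0.02469 = 108.4 μSv/h.
Further attenuation needed: 108.4/4.83 = 22.44.
n = log₂(22.44) = 4.488 half-value layers.
Thickness = 4.488 × 8.40 mm = 37.70 mm.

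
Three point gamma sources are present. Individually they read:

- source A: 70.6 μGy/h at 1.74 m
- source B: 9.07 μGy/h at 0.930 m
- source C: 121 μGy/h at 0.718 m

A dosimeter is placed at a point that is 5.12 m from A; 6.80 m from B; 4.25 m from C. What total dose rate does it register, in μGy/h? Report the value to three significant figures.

Each source contributes Iᵢ·(dᵢ/rᵢ)²; contributions add.
A: 70.6 × (1.74/5.12)² = 8.154 μGy/h
B: 9.07 × (0.930/6.80)² = 0.1697 μGy/h
C: 121 × (0.718/4.25)² = 3.453 μGy/h
Total = 8.154 + 0.1697 + 3.453 = 11.78 μGy/h.

11.8 μGy/h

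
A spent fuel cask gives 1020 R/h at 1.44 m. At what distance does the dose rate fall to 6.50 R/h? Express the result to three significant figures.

By the inverse-square law, d₂ = d₁·√(I₁/I₂).
I₁/I₂ = 1020/6.50 = 156.9, so d₂ = 1.44 × √156.9 = 18.04 m.

18.0 m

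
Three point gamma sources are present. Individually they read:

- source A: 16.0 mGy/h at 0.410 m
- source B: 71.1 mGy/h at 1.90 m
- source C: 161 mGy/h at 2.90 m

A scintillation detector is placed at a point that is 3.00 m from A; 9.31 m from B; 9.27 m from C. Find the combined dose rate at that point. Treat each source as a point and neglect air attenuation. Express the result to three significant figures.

19.0 mGy/h

Each source contributes Iᵢ·(dᵢ/rᵢ)²; contributions add.
A: 16.0 × (0.410/3.00)² = 0.2988 mGy/h
B: 71.1 × (1.90/9.31)² = 2.961 mGy/h
C: 161 × (2.90/9.27)² = 15.76 mGy/h
Total = 0.2988 + 2.961 + 15.76 = 19.02 mGy/h.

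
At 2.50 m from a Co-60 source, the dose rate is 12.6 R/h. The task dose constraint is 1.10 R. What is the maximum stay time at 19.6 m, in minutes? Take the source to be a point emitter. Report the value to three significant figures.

322 min

Intensity scales as (d₁/d₂)², so rate at 19.6 m:
(2.50/19.6)² = 0.01627, so 12.6 × 0.01627 = 0.2050 R/h.
Stay time = 1.10 R ÷ 0.2050 R/h = 5.366 h = 322.0 min.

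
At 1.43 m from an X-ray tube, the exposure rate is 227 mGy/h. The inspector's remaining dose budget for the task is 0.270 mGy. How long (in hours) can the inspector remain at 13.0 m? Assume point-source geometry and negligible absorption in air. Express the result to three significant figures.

0.0983 h

By the inverse-square law, rate at 13.0 m:
227 × (1.43/13.0)² = 227 × 0.01210 = 2.747 mGy/h.
Stay time = 0.270 mGy ÷ 2.747 mGy/h = 0.09829 h.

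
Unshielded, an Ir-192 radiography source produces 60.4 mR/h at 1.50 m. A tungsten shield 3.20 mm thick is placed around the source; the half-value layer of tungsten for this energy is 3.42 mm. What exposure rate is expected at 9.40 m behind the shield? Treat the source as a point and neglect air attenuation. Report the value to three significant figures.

Distance alone: (1.50/9.40)² = 0.02546, so 60.4 × 0.02546 = 1.538 mR/h.
Shield: 3.20/3.42 = 0.9357 half-value layers → attenuation 2^(−0.9357) = 0.5228.
Combined: 1.538 × 0.5228 = 0.8041 mR/h.

0.804 mR/h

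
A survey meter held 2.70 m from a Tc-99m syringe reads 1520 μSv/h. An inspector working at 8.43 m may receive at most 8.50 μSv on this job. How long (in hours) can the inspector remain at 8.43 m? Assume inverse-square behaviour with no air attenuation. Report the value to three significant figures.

0.0545 h

Since intensity falls as 1/r², rate at 8.43 m:
(2.70/8.43)² = 0.1026, so 1520 × 0.1026 = 156.0 μSv/h.
Stay time = 8.50 μSv ÷ 156.0 μSv/h = 0.05449 h.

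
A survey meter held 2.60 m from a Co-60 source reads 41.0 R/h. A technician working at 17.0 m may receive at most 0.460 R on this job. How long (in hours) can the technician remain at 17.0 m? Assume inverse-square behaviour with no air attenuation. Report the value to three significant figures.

Applying the 1/r² law, rate at 17.0 m:
41.0 × (2.60/17.0)² = 41.0 × 0.02339 = 0.9590 R/h.
Stay time = 0.460 R ÷ 0.9590 R/h = 0.4797 h.

0.480 h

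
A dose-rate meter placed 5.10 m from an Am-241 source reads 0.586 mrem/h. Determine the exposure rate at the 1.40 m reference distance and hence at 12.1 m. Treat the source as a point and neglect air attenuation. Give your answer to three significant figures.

7.78 mrem/h; 0.104 mrem/h

Intensity scales as (d₁/d₂)², so
At 1.40 m: (5.10/1.40)² = 13.27, so 0.586 × 13.27 = 7.776 mrem/h
At 12.1 m: 7.776 × (1.40/12.1)² = 7.776 × 0.01339 = 0.1041 mrem/h.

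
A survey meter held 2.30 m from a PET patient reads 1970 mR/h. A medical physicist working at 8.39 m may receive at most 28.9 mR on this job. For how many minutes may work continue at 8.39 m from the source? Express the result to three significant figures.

Using I₁d₁² = I₂d₂², rate at 8.39 m:
(2.30/8.39)² = 0.07515, so 1970 × 0.07515 = 148.0 mR/h.
Stay time = 28.9 mR ÷ 148.0 mR/h = 0.1953 h = 11.72 min.

11.7 min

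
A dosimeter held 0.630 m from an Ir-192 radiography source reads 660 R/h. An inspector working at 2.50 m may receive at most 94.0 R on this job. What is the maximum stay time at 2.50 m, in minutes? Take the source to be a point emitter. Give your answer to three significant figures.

Intensity scales as (d₁/d₂)², so rate at 2.50 m:
(0.630/2.50)² = 0.06350, so 660 × 0.06350 = 41.91 R/h.
Stay time = 94.0 R ÷ 41.91 R/h = 2.243 h = 134.6 min.

135 min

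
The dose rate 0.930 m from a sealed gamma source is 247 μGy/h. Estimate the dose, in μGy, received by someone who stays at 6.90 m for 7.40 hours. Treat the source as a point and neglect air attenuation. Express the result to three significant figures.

By the inverse-square law, rate at 6.90 m:
(0.930/6.90)² = 0.01817, so 247 × 0.01817 = 4.488 μGy/h.
Dose = rate × time = 4.488 μGy/h × 7.400 h = 33.21 μGy.

33.2 μGy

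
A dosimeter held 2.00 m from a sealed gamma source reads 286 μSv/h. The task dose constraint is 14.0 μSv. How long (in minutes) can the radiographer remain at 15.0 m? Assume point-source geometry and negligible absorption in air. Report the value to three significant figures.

Since intensity falls as 1/r², rate at 15.0 m:
(2.00/15.0)² = 0.01778, so 286 × 0.01778 = 5.085 μSv/h.
Stay time = 14.0 μSv ÷ 5.085 μSv/h = 2.753 h = 165.2 min.

165 min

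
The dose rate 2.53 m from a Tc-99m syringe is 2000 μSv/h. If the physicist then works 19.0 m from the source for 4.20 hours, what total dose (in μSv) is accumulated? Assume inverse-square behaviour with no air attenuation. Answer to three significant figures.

Using I₁d₁² = I₂d₂², rate at 19.0 m:
(2.53/19.0)² = 0.01773, so 2000 × 0.01773 = 35.46 μSv/h.
Dose = rate × time = 35.46 μSv/h × 4.200 h = 148.9 μSv.

149 μSv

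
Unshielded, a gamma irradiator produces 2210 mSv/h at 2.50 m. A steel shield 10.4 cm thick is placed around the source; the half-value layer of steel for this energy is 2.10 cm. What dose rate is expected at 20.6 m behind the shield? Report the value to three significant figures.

1.05 mSv/h

Distance alone: 2210 × (2.50/20.6)² = 2210 × 0.01473 = 32.55 mSv/h.
Shield: 10.4/2.10 = 4.952 half-value layers → attenuation 2^(−4.952) = 0.03231.
Combined: 32.55 × 0.03231 = 1.052 mSv/h.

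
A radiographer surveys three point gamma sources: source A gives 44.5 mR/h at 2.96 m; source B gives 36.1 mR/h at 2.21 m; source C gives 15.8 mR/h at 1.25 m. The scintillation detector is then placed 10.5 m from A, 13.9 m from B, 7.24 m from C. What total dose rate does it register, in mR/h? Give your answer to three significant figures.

Each source contributes Iᵢ·(dᵢ/rᵢ)²; contributions add.
A: 44.5 × (2.96/10.5)² = 3.536 mR/h
B: 36.1 × (2.21/13.9)² = 0.9126 mR/h
C: 15.8 × (1.25/7.24)² = 0.4710 mR/h
Total = 3.536 + 0.9126 + 0.4710 = 4.920 mR/h.

4.92 mR/h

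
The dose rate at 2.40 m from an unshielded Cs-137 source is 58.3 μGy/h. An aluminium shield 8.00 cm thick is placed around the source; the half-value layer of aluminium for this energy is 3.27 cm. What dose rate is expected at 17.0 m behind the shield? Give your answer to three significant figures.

0.213 μGy/h

Distance alone: (2.40/17.0)² = 0.01993, so 58.3 × 0.01993 = 1.162 μGy/h.
Shield: 8.00/3.27 = 2.446 half-value layers → attenuation 2^(−2.446) = 0.1835.
Combined: 1.162 × 0.1835 = 0.2132 μGy/h.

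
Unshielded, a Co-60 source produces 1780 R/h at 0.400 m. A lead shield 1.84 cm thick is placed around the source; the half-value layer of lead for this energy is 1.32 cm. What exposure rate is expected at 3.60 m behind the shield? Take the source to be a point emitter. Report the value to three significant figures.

8.36 R/h

Distance alone: 1780 × (0.400/3.60)² = 1780 × 0.01235 = 21.98 R/h.
Shield: 1.84/1.32 = 1.394 half-value layers → attenuation 2^(−1.394) = 0.3805.
Combined: 21.98 × 0.3805 = 8.363 R/h.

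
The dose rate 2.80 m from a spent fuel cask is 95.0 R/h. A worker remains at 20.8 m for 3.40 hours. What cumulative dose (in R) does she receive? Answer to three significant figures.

Intensity scales as (d₁/d₂)², so rate at 20.8 m:
95.0 × (2.80/20.8)² = 95.0 × 0.01812 = 1.721 R/h.
Dose = rate × time = 1.721 R/h × 3.400 h = 5.851 R.

5.85 R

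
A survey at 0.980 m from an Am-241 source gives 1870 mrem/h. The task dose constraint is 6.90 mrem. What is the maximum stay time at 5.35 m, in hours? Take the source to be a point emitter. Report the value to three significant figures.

0.110 h

Intensity scales as (d₁/d₂)², so rate at 5.35 m:
(0.980/5.35)² = 0.03355, so 1870 × 0.03355 = 62.74 mrem/h.
Stay time = 6.90 mrem ÷ 62.74 mrem/h = 0.1100 h.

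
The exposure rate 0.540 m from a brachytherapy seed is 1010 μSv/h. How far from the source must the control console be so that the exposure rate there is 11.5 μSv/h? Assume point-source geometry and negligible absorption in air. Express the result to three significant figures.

By the inverse-square law, d₂ = d₁·√(I₁/I₂).
I₁/I₂ = 1010/11.5 = 87.83, so d₂ = 0.540 × √87.83 = 5.061 m.

5.06 m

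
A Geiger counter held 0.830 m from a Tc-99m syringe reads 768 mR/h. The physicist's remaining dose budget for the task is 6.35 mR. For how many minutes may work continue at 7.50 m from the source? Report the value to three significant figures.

By the inverse-square law, rate at 7.50 m:
768 × (0.830/7.50)² = 768 × 0.01225 = 9.408 mR/h.
Stay time = 6.35 mR ÷ 9.408 mR/h = 0.6750 h = 40.50 min.

40.5 min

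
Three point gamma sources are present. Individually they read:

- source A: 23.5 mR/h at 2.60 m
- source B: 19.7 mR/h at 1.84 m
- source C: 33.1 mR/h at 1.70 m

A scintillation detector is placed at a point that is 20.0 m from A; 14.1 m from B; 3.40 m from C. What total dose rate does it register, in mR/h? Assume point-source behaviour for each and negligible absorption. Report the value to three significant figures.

9.01 mR/h

By superposition, sum each source's inverse-square contribution:
A: 23.5 × (2.60/20.0)² = 0.3972 mR/h
B: 19.7 × (1.84/14.1)² = 0.3355 mR/h
C: 33.1 × (1.70/3.40)² = 8.275 mR/h
Total = 0.3972 + 0.3355 + 8.275 = 9.008 mR/h.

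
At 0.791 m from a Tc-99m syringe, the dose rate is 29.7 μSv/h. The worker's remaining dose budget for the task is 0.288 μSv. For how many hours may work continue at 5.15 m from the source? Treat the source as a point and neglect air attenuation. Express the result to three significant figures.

0.411 h

Since intensity falls as 1/r², rate at 5.15 m:
29.7 × (0.791/5.15)² = 29.7 × 0.02359 = 0.7006 μSv/h.
Stay time = 0.288 μSv ÷ 0.7006 μSv/h = 0.4111 h.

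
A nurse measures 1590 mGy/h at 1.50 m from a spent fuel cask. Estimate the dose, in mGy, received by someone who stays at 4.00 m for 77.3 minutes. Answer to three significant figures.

Applying the 1/r² law, rate at 4.00 m:
1590 × (1.50/4.00)² = 1590 × 0.1406 = 223.6 mGy/h.
Dose = rate × time = 223.6 mGy/h × 1.288 h = 288.0 mGy.

288 mGy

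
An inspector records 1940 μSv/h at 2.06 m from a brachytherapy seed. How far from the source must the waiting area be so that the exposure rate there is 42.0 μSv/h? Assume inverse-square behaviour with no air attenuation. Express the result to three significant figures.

Intensity scales as (d₁/d₂)², so d₂ = d₁·√(I₁/I₂).
I₁/I₂ = 1940/42.0 = 46.19, so d₂ = 2.06 × √46.19 = 14.00 m.

14.0 m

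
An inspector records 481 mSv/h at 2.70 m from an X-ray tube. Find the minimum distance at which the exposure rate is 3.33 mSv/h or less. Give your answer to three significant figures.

Intensity scales as (d₁/d₂)², so d₂ = d₁·√(I₁/I₂).
I₁/I₂ = 481/3.33 = 144.4, so d₂ = 2.70 × √144.4 = 32.44 m.

32.4 m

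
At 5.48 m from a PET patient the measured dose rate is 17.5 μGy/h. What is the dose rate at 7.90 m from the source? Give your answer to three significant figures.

Using I₁d₁² = I₂d₂², scaling from 5.48 m to 7.90 m:
(5.48/7.90)² = 0.4812, so 17.5 × 0.4812 = 8.421 μGy/h.

8.42 μGy/h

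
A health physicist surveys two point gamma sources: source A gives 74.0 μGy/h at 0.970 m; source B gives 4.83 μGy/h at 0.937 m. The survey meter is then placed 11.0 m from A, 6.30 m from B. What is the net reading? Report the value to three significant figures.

Each source contributes Iᵢ·(dᵢ/rᵢ)²; contributions add.
A: 74.0 × (0.970/11.0)² = 0.5754 μGy/h
B: 4.83 × (0.937/6.30)² = 0.1068 μGy/h
Total = 0.5754 + 0.1068 = 0.6822 μGy/h.

0.682 μGy/h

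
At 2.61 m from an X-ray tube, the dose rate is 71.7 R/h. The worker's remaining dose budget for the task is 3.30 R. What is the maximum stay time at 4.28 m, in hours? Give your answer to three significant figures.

0.124 h

Intensity scales as (d₁/d₂)², so rate at 4.28 m:
71.7 × (2.61/4.28)² = 71.7 × 0.3719 = 26.67 R/h.
Stay time = 3.30 R ÷ 26.67 R/h = 0.1237 h.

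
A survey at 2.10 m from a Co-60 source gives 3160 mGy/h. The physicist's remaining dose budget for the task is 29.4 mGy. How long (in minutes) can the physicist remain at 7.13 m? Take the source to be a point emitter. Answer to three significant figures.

6.44 min

Since intensity falls as 1/r², rate at 7.13 m:
(2.10/7.13)² = 0.08675, so 3160 × 0.08675 = 274.1 mGy/h.
Stay time = 29.4 mGy ÷ 274.1 mGy/h = 0.1073 h = 6.438 min.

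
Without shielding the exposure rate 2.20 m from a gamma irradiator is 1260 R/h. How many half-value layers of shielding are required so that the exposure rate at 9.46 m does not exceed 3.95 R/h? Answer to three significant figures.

At 9.46 m, distance alone gives 1260 × (2.20/9.46)² = 1260 × 0.05408 = 68.14 R/h.
Further attenuation needed: 68.14/3.95 = 17.25.
n = log₂(17.25) = 4.109 half-value layers.

4.11 half-value layers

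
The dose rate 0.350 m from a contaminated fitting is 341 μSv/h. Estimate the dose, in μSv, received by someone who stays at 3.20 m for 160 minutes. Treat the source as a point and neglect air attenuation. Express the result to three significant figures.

Since intensity falls as 1/r², rate at 3.20 m:
(0.350/3.20)² = 0.01196, so 341 × 0.01196 = 4.078 μSv/h.
Dose = rate × time = 4.078 μSv/h × 2.667 h = 10.88 μSv.

10.9 μSv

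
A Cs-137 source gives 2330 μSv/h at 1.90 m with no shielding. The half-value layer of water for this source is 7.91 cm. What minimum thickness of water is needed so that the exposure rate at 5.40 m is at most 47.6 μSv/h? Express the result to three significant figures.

At 5.40 m, distance alone gives (1.90/5.40)² = 0.1238, so 2330 × 0.1238 = 288.5 μSv/h.
Further attenuation needed: 288.5/47.6 = 6.061.
n = log₂(6.061) = 2.600 half-value layers.
Thickness = 2.600 × 7.91 cm = 20.57 cm.

20.6 cm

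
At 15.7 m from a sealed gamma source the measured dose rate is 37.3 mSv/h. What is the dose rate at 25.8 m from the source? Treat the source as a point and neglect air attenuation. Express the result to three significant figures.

13.8 mSv/h

Since intensity falls as 1/r², scaling from 15.7 m to 25.8 m:
(15.7/25.8)² = 0.3703, so 37.3 × 0.3703 = 13.81 mSv/h.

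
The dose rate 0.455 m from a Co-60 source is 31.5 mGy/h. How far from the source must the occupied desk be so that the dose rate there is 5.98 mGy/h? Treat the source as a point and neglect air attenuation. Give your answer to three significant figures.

1.04 m

Since intensity falls as 1/r², d₂ = d₁·√(I₁/I₂).
I₁/I₂ = 31.5/5.98 = 5.268, so d₂ = 0.455 × √5.268 = 1.044 m.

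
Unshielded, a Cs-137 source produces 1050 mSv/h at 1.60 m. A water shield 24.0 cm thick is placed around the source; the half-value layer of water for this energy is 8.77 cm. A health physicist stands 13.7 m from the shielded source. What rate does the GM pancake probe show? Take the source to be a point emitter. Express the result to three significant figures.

Distance alone: (1.60/13.7)² = 0.01364, so 1050 × 0.01364 = 14.32 mSv/h.
Shield: 24.0/8.77 = 2.737 half-value layers → attenuation 2^(−2.737) = 0.1500.
Combined: 14.32 × 0.1500 = 2.148 mSv/h.

2.15 mSv/h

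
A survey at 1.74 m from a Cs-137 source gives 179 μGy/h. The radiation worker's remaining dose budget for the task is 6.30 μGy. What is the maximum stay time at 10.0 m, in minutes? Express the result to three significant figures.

Using I₁d₁² = I₂d₂², rate at 10.0 m:
(1.74/10.0)² = 0.03028, so 179 × 0.03028 = 5.420 μGy/h.
Stay time = 6.30 μGy ÷ 5.420 μGy/h = 1.162 h = 69.72 min.

69.7 min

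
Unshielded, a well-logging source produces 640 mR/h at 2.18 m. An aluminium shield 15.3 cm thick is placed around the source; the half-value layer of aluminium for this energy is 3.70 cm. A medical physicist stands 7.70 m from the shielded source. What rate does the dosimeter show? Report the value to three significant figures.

2.92 mR/h

Distance alone: (2.18/7.70)² = 0.08016, so 640 × 0.08016 = 51.30 mR/h.
Shield: 15.3/3.70 = 4.135 half-value layers → attenuation 2^(−4.135) = 0.05692.
Combined: 51.30 × 0.05692 = 2.920 mR/h.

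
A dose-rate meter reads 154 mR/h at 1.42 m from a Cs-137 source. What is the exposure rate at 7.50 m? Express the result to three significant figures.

Since intensity falls as 1/r², the rate at 7.50 m is
(1.42/7.50)² = 0.03585, so 154 × 0.03585 = 5.521 mR/h.

5.52 mR/h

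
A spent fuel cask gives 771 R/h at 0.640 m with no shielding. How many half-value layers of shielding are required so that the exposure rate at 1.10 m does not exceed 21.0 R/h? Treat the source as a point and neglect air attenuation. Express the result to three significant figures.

At 1.10 m, distance alone gives (0.640/1.10)² = 0.3385, so 771 × 0.3385 = 261.0 R/h.
Further attenuation needed: 261.0/21.0 = 12.43.
n = log₂(12.43) = 3.636 half-value layers.

3.64 half-value layers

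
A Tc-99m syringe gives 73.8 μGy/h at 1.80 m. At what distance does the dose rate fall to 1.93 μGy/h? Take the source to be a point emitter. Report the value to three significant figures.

By the inverse-square law, d₂ = d₁·√(I₁/I₂).
I₁/I₂ = 73.8/1.93 = 38.24, so d₂ = 1.80 × √38.24 = 11.13 m.

11.1 m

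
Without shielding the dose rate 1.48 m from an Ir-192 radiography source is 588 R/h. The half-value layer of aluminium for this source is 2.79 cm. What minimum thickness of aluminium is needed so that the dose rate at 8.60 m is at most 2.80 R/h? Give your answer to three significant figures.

At 8.60 m, distance alone gives 588 × (1.48/8.60)² = 588 × 0.02962 = 17.42 R/h.
Further attenuation needed: 17.42/2.80 = 6.221.
n = log₂(6.221) = 2.637 half-value layers.
Thickness = 2.637 × 2.79 cm = 7.357 cm.

7.36 cm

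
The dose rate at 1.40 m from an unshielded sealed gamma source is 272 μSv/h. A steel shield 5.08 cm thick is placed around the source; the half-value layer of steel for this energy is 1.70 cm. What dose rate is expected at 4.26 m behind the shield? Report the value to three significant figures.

Distance alone: (1.40/4.26)² = 0.1080, so 272 × 0.1080 = 29.38 μSv/h.
Shield: 5.08/1.70 = 2.988 half-value layers → attenuation 2^(−2.988) = 0.1260.
Combined: 29.38 × 0.1260 = 3.702 μSv/h.

3.70 μSv/h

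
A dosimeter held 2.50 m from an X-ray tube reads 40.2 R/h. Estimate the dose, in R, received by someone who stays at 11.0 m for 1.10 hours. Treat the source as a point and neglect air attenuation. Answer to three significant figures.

Using I₁d₁² = I₂d₂², rate at 11.0 m:
40.2 × (2.50/11.0)² = 40.2 × 0.05165 = 2.076 R/h.
Dose = rate × time = 2.076 R/h × 1.100 h = 2.284 R.

2.28 R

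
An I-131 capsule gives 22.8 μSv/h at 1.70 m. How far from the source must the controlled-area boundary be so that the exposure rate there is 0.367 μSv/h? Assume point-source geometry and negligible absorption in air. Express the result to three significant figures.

Using I₁d₁² = I₂d₂², d₂ = d₁·√(I₁/I₂).
I₁/I₂ = 22.8/0.367 = 62.13, so d₂ = 1.70 × √62.13 = 13.40 m.

13.4 m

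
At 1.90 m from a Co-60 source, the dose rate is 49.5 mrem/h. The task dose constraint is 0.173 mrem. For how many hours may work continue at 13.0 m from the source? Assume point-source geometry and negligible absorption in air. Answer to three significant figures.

0.164 h

Applying the 1/r² law, rate at 13.0 m:
49.5 × (1.90/13.0)² = 49.5 × 0.02136 = 1.057 mrem/h.
Stay time = 0.173 mrem ÷ 1.057 mrem/h = 0.1637 h.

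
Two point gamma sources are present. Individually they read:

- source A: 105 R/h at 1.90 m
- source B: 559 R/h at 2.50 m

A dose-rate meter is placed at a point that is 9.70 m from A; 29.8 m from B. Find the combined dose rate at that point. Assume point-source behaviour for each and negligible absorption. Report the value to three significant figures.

By superposition, sum each source's inverse-square contribution:
A: 105 × (1.90/9.70)² = 4.029 R/h
B: 559 × (2.50/29.8)² = 3.934 R/h
Total = 4.029 + 3.934 = 7.963 R/h.

7.96 R/h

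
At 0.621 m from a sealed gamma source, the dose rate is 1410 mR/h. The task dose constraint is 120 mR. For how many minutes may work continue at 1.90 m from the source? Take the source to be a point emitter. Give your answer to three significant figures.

Using I₁d₁² = I₂d₂², rate at 1.90 m:
1410 × (0.621/1.90)² = 1410 × 0.1068 = 150.6 mR/h.
Stay time = 120 mR ÷ 150.6 mR/h = 0.7968 h = 47.81 min.

47.8 min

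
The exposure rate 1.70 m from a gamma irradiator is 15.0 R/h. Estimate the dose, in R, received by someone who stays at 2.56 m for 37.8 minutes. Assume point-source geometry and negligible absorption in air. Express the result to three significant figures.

4.17 R

Since intensity falls as 1/r², rate at 2.56 m:
(1.70/2.56)² = 0.4410, so 15.0 × 0.4410 = 6.615 R/h.
Dose = rate × time = 6.615 R/h × 0.6300 h = 4.167 R.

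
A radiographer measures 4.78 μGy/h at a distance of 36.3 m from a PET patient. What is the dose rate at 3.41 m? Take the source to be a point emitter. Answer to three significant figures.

542 μGy/h

Applying the 1/r² law, the rate at 3.41 m is
4.78 × (36.3/3.41)² = 4.78 × 113.3 = 541.6 μGy/h.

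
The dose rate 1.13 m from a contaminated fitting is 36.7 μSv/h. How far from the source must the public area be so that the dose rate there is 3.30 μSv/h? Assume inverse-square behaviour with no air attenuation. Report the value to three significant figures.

Applying the 1/r² law, d₂ = d₁·√(I₁/I₂).
I₁/I₂ = 36.7/3.30 = 11.12, so d₂ = 1.13 × √11.12 = 3.768 m.

3.77 m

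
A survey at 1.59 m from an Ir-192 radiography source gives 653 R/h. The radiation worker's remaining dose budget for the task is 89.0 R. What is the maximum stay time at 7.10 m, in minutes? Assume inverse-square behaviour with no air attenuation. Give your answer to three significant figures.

Using I₁d₁² = I₂d₂², rate at 7.10 m:
(1.59/7.10)² = 0.05015, so 653 × 0.05015 = 32.75 R/h.
Stay time = 89.0 R ÷ 32.75 R/h = 2.718 h = 163.1 min.

163 min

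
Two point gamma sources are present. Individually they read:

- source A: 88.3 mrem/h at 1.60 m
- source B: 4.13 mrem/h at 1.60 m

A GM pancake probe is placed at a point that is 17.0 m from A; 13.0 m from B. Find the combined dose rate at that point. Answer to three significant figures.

0.845 mrem/h

By superposition, sum each source's inverse-square contribution:
A: 88.3 × (1.60/17.0)² = 0.7822 mrem/h
B: 4.13 × (1.60/13.0)² = 0.06256 mrem/h
Total = 0.7822 + 0.06256 = 0.8448 mrem/h.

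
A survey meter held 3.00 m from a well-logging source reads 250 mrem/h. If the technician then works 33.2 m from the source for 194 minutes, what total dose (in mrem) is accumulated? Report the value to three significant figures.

Using I₁d₁² = I₂d₂², rate at 33.2 m:
(3.00/33.2)² = 0.008165, so 250 × 0.008165 = 2.041 mrem/h.
Dose = rate × time = 2.041 mrem/h × 3.233 h = 6.599 mrem.

6.60 mrem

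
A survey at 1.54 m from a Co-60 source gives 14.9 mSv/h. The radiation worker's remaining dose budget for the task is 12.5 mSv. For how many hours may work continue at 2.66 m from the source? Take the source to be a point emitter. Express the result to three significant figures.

2.50 h

Applying the 1/r² law, rate at 2.66 m:
14.9 × (1.54/2.66)² = 14.9 × 0.3352 = 4.994 mSv/h.
Stay time = 12.5 mSv ÷ 4.994 mSv/h = 2.503 h.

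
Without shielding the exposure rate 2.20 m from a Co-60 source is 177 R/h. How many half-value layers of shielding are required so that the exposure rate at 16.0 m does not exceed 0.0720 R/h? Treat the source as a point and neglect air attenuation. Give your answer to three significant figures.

At 16.0 m, distance alone gives (2.20/16.0)² = 0.01891, so 177 × 0.01891 = 3.347 R/h.
Further attenuation needed: 3.347/0.0720 = 46.49.
n = log₂(46.49) = 5.539 half-value layers.

5.54 half-value layers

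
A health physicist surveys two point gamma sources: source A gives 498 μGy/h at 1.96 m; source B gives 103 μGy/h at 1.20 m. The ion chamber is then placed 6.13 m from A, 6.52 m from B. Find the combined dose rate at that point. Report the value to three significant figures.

54.4 μGy/h

By superposition, sum each source's inverse-square contribution:
A: 498 × (1.96/6.13)² = 50.91 μGy/h
B: 103 × (1.20/6.52)² = 3.489 μGy/h
Total = 50.91 + 3.489 = 54.40 μGy/h.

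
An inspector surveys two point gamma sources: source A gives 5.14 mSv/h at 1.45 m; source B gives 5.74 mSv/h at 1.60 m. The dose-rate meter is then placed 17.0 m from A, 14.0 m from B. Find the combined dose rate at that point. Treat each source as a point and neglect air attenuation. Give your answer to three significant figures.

0.112 mSv/h

Each source contributes Iᵢ·(dᵢ/rᵢ)²; contributions add.
A: 5.14 × (1.45/17.0)² = 0.03739 mSv/h
B: 5.74 × (1.60/14.0)² = 0.07497 mSv/h
Total = 0.03739 + 0.07497 = 0.1124 mSv/h.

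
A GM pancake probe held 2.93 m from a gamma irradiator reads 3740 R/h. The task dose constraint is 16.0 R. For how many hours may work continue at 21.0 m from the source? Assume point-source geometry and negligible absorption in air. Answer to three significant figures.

0.220 h

By the inverse-square law, rate at 21.0 m:
3740 × (2.93/21.0)² = 3740 × 0.01947 = 72.82 R/h.
Stay time = 16.0 R ÷ 72.82 R/h = 0.2197 h.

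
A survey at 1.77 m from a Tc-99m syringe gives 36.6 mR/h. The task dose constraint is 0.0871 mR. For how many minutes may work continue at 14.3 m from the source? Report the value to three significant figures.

9.32 min

Intensity scales as (d₁/d₂)², so rate at 14.3 m:
36.6 × (1.77/14.3)² = 36.6 × 0.01532 = 0.5607 mR/h.
Stay time = 0.0871 mR ÷ 0.5607 mR/h = 0.1553 h = 9.318 min.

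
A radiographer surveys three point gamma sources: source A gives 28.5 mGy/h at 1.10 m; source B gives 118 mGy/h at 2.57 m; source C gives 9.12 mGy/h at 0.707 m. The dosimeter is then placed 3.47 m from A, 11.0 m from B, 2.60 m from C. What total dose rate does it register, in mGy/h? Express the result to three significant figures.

By superposition, sum each source's inverse-square contribution:
A: 28.5 × (1.10/3.47)² = 2.864 mGy/h
B: 118 × (2.57/11.0)² = 6.441 mGy/h
C: 9.12 × (0.707/2.60)² = 0.6744 mGy/h
Total = 2.864 + 6.441 + 0.6744 = 9.979 mGy/h.

9.98 mGy/h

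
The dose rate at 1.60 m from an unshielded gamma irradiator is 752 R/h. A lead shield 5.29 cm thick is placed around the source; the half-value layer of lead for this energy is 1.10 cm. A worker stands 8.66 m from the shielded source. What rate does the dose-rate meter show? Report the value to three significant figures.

0.916 R/h

Distance alone: 752 × (1.60/8.66)² = 752 × 0.03414 = 25.67 R/h.
Shield: 5.29/1.10 = 4.809 half-value layers → attenuation 2^(−4.809) = 0.03567.
Combined: 25.67 × 0.03567 = 0.9156 R/h.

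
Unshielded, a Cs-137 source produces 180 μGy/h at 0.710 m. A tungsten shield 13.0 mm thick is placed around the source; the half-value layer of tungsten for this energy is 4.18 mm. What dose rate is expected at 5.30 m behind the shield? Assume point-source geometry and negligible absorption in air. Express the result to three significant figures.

Distance alone: 180 × (0.710/5.30)² = 180 × 0.01795 = 3.231 μGy/h.
Shield: 13.0/4.18 = 3.110 half-value layers → attenuation 2^(−3.110) = 0.1158.
Combined: 3.231 × 0.1158 = 0.3741 μGy/h.

0.374 μGy/h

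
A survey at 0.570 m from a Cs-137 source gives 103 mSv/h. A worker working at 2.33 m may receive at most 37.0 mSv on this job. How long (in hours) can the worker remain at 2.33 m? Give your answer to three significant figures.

Applying the 1/r² law, rate at 2.33 m:
103 × (0.570/2.33)² = 103 × 0.05985 = 6.165 mSv/h.
Stay time = 37.0 mSv ÷ 6.165 mSv/h = 6.002 h.

6.00 h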